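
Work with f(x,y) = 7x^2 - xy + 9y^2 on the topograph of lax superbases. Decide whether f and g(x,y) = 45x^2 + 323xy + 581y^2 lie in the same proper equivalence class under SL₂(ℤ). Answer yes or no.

D₁ = -251, D₂ = -251
f: reduced (well bottom): (7,-1,9) with a≤c, −a<b≤a
g: translate: b→-37 (≡323 mod 90), so (45,323,581)→(45,-37,9)
g: flip: (45,-37,9)→(9,37,45)
g: translate: b→1 (≡37 mod 18), so (9,37,45)→(9,1,7)
g: flip: (9,1,7)→(7,-1,9)
g: reduced (well bottom): (7,-1,9) with a≤c, −a<b≤a
reduced forms (7, -1, 9) vs (7, -1, 9) ⇒ equivalent

yes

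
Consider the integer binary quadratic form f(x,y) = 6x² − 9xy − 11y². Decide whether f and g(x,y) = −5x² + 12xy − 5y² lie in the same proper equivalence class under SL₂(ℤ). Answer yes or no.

D₁ = 345, D₂ = 44
discriminants differ ⇒ not SL₂(ℤ)-equivalent

no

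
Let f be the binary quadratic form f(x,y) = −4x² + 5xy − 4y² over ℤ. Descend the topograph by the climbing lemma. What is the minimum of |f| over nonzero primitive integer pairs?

translate: b→3 (≡-5 mod 8), so (4,-5,4)→(4,3,3)
flip: (4,3,3)→(3,-3,4)
translate: b→3 (≡-3 mod 6), so (3,-3,4)→(3,3,4)
reduced (well bottom): (3,3,4) with a≤c, −a<b≤a
well minimum |f| = |-3| = 3 (negative-definite)

3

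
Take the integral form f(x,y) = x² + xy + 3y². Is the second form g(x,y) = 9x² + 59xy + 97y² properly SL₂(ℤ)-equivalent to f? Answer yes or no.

D₁ = -11, D₂ = -11
f: reduced (well bottom): (1,1,3) with a≤c, −a<b≤a
g: translate: b→5 (≡59 mod 18), so (9,59,97)→(9,5,1)
g: flip: (9,5,1)→(1,-5,9)
g: translate: b→1 (≡-5 mod 2), so (1,-5,9)→(1,1,3)
g: reduced (well bottom): (1,1,3) with a≤c, −a<b≤a
reduced forms (1, 1, 3) vs (1, 1, 3) ⇒ equivalent

yes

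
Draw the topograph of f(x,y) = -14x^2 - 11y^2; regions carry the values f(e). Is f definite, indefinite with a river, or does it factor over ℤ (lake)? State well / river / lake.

D = b²−4ac = 0² − 4·(-14)·(-11) = -616
D < 0 ⇒ definite ⇒ every region one sign ⇒ single well

well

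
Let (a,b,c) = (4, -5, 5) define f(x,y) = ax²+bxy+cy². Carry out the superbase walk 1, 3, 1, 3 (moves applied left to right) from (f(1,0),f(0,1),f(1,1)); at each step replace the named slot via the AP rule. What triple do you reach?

start (4,5,4) = (f(1,0),f(0,1),f(1,1))
replace slot 1: 2·(5+4) − 4 = 14 → (14,5,4)
replace slot 3: 2·(14+5) − 4 = 34 → (14,5,34)
replace slot 1: 2·(5+34) − 14 = 64 → (64,5,34)
replace slot 3: 2·(64+5) − 34 = 104 → (64,5,104)

64,5,104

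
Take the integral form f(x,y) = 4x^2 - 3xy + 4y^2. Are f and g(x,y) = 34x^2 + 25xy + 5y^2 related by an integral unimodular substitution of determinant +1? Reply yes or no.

D₁ = -55, D₂ = -55
f: flip: (4,-3,4)→(4,3,4)
f: reduced (well bottom): (4,3,4) with a≤c, −a<b≤a
g: flip: (34,25,5)→(5,-25,34)
g: translate: b→5 (≡-25 mod 10), so (5,-25,34)→(5,5,4)
g: flip: (5,5,4)→(4,-5,5)
g: translate: b→3 (≡-5 mod 8), so (4,-5,5)→(4,3,4)
g: reduced (well bottom): (4,3,4) with a≤c, −a<b≤a
reduced forms (4, 3, 4) vs (4, 3, 4) ⇒ equivalent

yes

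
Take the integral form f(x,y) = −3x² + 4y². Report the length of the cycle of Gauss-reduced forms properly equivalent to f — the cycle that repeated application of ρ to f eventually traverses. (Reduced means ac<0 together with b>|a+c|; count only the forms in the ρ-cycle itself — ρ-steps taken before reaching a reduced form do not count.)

D = 48, ⌊√D⌋ = 6
descent: ρ → (4,0,-3)
descent: ρ → (-3,6,1)  [lands on river]
river: ρ → (1,6,-3)
ρ-cycle length = 2 (tail of 2 descent steps not counted)

2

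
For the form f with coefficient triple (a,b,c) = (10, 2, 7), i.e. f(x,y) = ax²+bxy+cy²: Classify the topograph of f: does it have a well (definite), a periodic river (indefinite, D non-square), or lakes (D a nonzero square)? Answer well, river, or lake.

D = b²−4ac = 2² − 4·10·7 = -276
D < 0 ⇒ definite ⇒ every region one sign ⇒ single well

well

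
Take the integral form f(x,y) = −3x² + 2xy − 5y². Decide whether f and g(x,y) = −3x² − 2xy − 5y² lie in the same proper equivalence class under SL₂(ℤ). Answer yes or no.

D₁ = -56, D₂ = -56
f is negative-definite; reduce −f:
−f: reduced (well bottom): (3,-2,5) with a≤c, −a<b≤a
flip sign back: reduced form of f is (-3,2,-5)
g is negative-definite; reduce −g:
−g: reduced (well bottom): (3,2,5) with a≤c, −a<b≤a
flip sign back: reduced form of g is (-3,-2,-5)
reduced forms (-3, 2, -5) vs (-3, -2, -5) ⇒ inequivalent

no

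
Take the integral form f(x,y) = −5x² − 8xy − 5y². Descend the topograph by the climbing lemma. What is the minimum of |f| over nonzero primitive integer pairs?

translate: b→-2 (≡8 mod 10), so (5,8,5)→(5,-2,2)
flip: (5,-2,2)→(2,2,5)
reduced (well bottom): (2,2,5) with a≤c, −a<b≤a
well minimum |f| = |-2| = 2 (negative-definite)

2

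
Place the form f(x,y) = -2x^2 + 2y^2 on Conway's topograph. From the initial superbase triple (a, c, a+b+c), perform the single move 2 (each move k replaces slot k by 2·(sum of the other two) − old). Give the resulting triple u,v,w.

start (-2,2,0) = (f(1,0),f(0,1),f(1,1))
replace slot 2: 2·((-2)+0) − 2 = -6 → (-2,-6,0)

-2,-6,0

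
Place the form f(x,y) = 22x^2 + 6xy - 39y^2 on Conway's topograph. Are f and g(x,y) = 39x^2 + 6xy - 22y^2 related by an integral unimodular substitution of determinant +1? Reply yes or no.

D₁ = 3468, D₂ = 3468
river cycle of f (length 10): (22, 50, -11), (-11, 38, 46), (46, 54, -3), (-3, 54, 46), (46, 38, -11), (-11, 50, 22), (22, 38, -23), (-23, 54, 6), (6, 54, -23), (-23, 38, 22)
river cycle of g (length 10): (-22, 38, 23), (23, 54, -6), (-6, 54, 23), (23, 38, -22), (-22, 50, 11), (11, 38, -46), (-46, 54, 3), (3, 54, -46), (-46, 38, 11), (11, 50, -22)
cycles differ ⇒ inequivalent

no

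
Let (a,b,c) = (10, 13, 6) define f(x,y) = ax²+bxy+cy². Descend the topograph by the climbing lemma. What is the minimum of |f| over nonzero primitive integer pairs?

translate: b→-7 (≡13 mod 20), so (10,13,6)→(10,-7,3)
flip: (10,-7,3)→(3,7,10)
translate: b→1 (≡7 mod 6), so (3,7,10)→(3,1,6)
reduced (well bottom): (3,1,6) with a≤c, −a<b≤a
well minimum = a = 3

3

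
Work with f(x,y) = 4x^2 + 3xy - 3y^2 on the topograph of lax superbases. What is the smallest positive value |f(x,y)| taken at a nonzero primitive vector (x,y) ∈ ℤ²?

river: ρ → (-3,3,4)
river: ρ → (4,5,-2)
river: ρ → (-2,7,1)
river: ρ → (1,7,-2)
river: ρ → (-2,5,4)
river: ρ → (4,3,-3)
closes: descent 0, river 6
min |a| on river = 1

1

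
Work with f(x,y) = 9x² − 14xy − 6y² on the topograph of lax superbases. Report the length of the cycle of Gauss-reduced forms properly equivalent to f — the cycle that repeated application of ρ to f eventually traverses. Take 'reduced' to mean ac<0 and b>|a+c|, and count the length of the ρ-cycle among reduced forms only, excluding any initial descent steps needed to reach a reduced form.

D = 412, ⌊√D⌋ = 20
descent: ρ → (-6,14,9)  [lands on river]
river: ρ → (9,4,-11)
river: ρ → (-11,18,2)
river: ρ → (2,18,-11)
river: ρ → (-11,4,9)
river: ρ → (9,14,-6)
river: ρ → (-6,10,13)
river: ρ → (13,16,-3)
river: ρ → (-3,20,1)
river: ρ → (1,20,-3)
river: ρ → (-3,16,13)
river: ρ → (13,10,-6)
ρ-cycle length = 12 (tail of 1 descent step not counted)

12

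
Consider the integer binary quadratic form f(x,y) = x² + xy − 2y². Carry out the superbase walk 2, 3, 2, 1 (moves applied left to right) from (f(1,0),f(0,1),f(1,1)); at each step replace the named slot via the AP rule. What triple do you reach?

start (1,-2,0) = (f(1,0),f(0,1),f(1,1))
replace slot 2: 2·(1+0) − (-2) = 4 → (1,4,0)
replace slot 3: 2·(1+4) − 0 = 10 → (1,4,10)
replace slot 2: 2·(1+10) − 4 = 18 → (1,18,10)
replace slot 1: 2·(18+10) − 1 = 55 → (55,18,10)

55,18,10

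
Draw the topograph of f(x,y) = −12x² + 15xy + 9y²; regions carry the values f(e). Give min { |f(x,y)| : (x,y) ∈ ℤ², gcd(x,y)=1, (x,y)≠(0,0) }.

river: ρ → (9,21,-6)
river: ρ → (-6,15,18)
river: ρ → (18,21,-3)
river: ρ → (-3,21,18)
river: ρ → (18,15,-6)
river: ρ → (-6,21,9)
river: ρ → (9,15,-12)
river: ρ → (-12,9,12)
river: ρ → (12,15,-9)
river: ρ → (-9,21,6)
river: ρ → (6,15,-18)
river: ρ → (-18,21,3)
river: ρ → (3,21,-18)
river: ρ → (-18,15,6)
river: ρ → (6,21,-9)
river: ρ → (-9,15,12)
river: ρ → (12,9,-12)
river: ρ → (-12,15,9)
closes: descent 0, river 18
min |a| on river = 3

3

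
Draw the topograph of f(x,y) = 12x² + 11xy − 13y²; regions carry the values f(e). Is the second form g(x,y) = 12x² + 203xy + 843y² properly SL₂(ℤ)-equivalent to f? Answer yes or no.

D₁ = 745, D₂ = 745
river cycle of f (length 18): (-13, 15, 10), (10, 25, -3), (-3, 23, 18), (18, 13, -8), (-8, 19, 12), (12, 5, -15), (-15, 25, 2), (2, 27, -2), (-2, 25, 15), (15, 5, -12), … (8 more)
river cycle of g (length 18): (12, 11, -13), (-13, 15, 10), (10, 25, -3), (-3, 23, 18), (18, 13, -8), (-8, 19, 12), (12, 5, -15), (-15, 25, 2), (2, 27, -2), (-2, 25, 15), … (8 more)
cycles coincide ⇒ equivalent

yes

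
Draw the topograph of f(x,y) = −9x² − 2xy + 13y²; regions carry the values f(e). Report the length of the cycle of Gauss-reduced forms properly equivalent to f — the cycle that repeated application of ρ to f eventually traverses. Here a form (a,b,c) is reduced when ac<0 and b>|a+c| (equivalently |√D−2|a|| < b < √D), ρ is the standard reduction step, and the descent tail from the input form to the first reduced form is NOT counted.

D = 472, ⌊√D⌋ = 21
descent: ρ → (13,2,-9)
descent: ρ → (-9,16,6)  [lands on river]
river: ρ → (6,20,-3)
river: ρ → (-3,16,18)
river: ρ → (18,20,-1)
river: ρ → (-1,20,18)
river: ρ → (18,16,-3)
river: ρ → (-3,20,6)
river: ρ → (6,16,-9)
river: ρ → (-9,20,2)
river: ρ → (2,20,-9)
ρ-cycle length = 10 (tail of 2 descent steps not counted)

10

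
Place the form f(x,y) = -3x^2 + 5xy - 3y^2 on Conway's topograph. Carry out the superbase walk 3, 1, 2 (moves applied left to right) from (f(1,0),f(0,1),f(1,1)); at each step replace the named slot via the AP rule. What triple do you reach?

start (-3,-3,-1) = (f(1,0),f(0,1),f(1,1))
replace slot 3: 2·((-3)+(-3)) − (-1) = -11 → (-3,-3,-11)
replace slot 1: 2·((-3)+(-11)) − (-3) = -25 → (-25,-3,-11)
replace slot 2: 2·((-25)+(-11)) − (-3) = -69 → (-25,-69,-11)

-25,-69,-11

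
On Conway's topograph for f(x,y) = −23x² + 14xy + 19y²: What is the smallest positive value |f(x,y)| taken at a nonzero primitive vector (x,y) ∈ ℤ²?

river: ρ → (19,24,-18)
river: ρ → (-18,12,25)
river: ρ → (25,38,-5)
river: ρ → (-5,42,9)
river: ρ → (9,30,-29)
river: ρ → (-29,28,10)
river: ρ → (10,32,-23)
river: ρ → (-23,14,19)
closes: descent 0, river 8
min |a| on river = 5

5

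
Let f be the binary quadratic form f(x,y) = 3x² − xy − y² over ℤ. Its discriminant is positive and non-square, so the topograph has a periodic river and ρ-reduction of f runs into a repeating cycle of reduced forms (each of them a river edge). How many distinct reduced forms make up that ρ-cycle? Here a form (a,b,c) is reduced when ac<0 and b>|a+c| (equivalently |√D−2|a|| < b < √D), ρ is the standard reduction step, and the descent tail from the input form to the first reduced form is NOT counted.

D = 13, ⌊√D⌋ = 3
descent: ρ → (-1,3,1)  [lands on river]
river: ρ → (1,3,-1)
ρ-cycle length = 2 (tail of 1 descent step not counted)

2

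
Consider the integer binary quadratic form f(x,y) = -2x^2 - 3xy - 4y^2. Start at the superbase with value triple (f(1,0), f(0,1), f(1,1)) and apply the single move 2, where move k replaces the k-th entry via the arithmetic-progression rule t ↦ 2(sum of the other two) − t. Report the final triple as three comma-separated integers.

start (-2,-4,-9) = (f(1,0),f(0,1),f(1,1))
replace slot 2: 2·((-2)+(-9)) − (-4) = -18 → (-2,-18,-9)

-2,-18,-9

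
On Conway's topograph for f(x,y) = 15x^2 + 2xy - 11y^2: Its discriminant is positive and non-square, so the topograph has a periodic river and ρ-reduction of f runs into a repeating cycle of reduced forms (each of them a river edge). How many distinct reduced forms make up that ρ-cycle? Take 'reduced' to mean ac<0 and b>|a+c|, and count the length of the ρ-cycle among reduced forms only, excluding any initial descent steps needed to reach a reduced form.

D = 664, ⌊√D⌋ = 25
descent: ρ → (-11,20,6)  [lands on river]
river: ρ → (6,16,-17)
river: ρ → (-17,18,5)
river: ρ → (5,22,-9)
river: ρ → (-9,14,13)
river: ρ → (13,12,-10)
river: ρ → (-10,8,15)
river: ρ → (15,22,-3)
river: ρ → (-3,20,22)
river: ρ → (22,24,-1)
river: ρ → (-1,24,22)
river: ρ → (22,20,-3)
river: ρ → (-3,22,15)
river: ρ → (15,8,-10)
river: ρ → (-10,12,13)
river: ρ → (13,14,-9)
river: ρ → (-9,22,5)
river: ρ → (5,18,-17)
river: ρ → (-17,16,6)
river: ρ → (6,20,-11)
river: ρ → (-11,24,2)
river: ρ → (2,24,-11)
ρ-cycle length = 22 (tail of 1 descent step not counted)

22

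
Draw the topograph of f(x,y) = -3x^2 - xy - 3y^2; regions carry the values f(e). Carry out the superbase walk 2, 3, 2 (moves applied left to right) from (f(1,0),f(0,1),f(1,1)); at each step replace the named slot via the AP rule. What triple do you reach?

start (-3,-3,-7) = (f(1,0),f(0,1),f(1,1))
replace slot 2: 2·((-3)+(-7)) − (-3) = -17 → (-3,-17,-7)
replace slot 3: 2·((-3)+(-17)) − (-7) = -33 → (-3,-17,-33)
replace slot 2: 2·((-3)+(-33)) − (-17) = -55 → (-3,-55,-33)

-3,-55,-33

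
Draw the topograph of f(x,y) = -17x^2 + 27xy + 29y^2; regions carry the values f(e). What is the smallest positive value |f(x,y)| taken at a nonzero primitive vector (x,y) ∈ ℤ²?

river: ρ → (29,31,-15)
river: ρ → (-15,29,31)
river: ρ → (31,33,-13)
river: ρ → (-13,45,13)
river: ρ → (13,33,-31)
river: ρ → (-31,29,15)
river: ρ → (15,31,-29)
river: ρ → (-29,27,17)
river: ρ → (17,41,-15)
river: ρ → (-15,49,5)
river: ρ → (5,51,-5)
river: ρ → (-5,49,15)
river: ρ → (15,41,-17)
river: ρ → (-17,27,29)
closes: descent 0, river 14
min |a| on river = 5

5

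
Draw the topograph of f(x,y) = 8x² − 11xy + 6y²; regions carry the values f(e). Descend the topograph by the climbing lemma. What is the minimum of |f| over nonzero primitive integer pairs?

translate: b→5 (≡-11 mod 16), so (8,-11,6)→(8,5,3)
flip: (8,5,3)→(3,-5,8)
translate: b→1 (≡-5 mod 6), so (3,-5,8)→(3,1,6)
reduced (well bottom): (3,1,6) with a≤c, −a<b≤a
well minimum = a = 3

3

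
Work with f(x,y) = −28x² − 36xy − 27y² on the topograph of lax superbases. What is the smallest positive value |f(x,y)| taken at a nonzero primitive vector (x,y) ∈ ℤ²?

translate: b→-20 (≡36 mod 56), so (28,36,27)→(28,-20,19)
flip: (28,-20,19)→(19,20,28)
translate: b→-18 (≡20 mod 38), so (19,20,28)→(19,-18,27)
reduced (well bottom): (19,-18,27) with a≤c, −a<b≤a
well minimum |f| = |-19| = 19 (negative-definite)

19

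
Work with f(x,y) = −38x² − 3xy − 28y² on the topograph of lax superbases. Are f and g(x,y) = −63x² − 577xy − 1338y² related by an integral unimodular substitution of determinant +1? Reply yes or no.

D₁ = -4247, D₂ = -4247
f is negative-definite; reduce −f:
−f: flip: (38,3,28)→(28,-3,38)
−f: reduced (well bottom): (28,-3,38) with a≤c, −a<b≤a
flip sign back: reduced form of f is (-28,3,-38)
g is negative-definite; reduce −g:
−g: translate: b→-53 (≡577 mod 126), so (63,577,1338)→(63,-53,28)
−g: flip: (63,-53,28)→(28,53,63)
−g: translate: b→-3 (≡53 mod 56), so (28,53,63)→(28,-3,38)
−g: reduced (well bottom): (28,-3,38) with a≤c, −a<b≤a
flip sign back: reduced form of g is (-28,3,-38)
reduced forms (-28, 3, -38) vs (-28, 3, -38) ⇒ equivalent

yes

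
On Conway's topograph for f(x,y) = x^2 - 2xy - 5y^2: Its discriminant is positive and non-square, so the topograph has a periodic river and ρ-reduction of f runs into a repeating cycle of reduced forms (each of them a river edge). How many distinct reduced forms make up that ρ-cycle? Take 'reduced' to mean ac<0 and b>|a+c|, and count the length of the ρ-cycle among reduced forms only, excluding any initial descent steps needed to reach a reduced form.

D = 24, ⌊√D⌋ = 4
descent: ρ → (-5,2,1)
descent: ρ → (1,4,-2)  [lands on river]
river: ρ → (-2,4,1)
ρ-cycle length = 2 (tail of 2 descent steps not counted)

2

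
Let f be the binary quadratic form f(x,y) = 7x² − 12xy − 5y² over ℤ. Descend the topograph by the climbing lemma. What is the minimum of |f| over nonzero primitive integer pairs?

descent: ρ → (-5,12,7)  [lands on river]
river: ρ → (7,16,-1)
river: ρ → (-1,16,7)
river: ρ → (7,12,-5)
river: ρ → (-5,8,11)
river: ρ → (11,14,-2)
river: ρ → (-2,14,11)
river: ρ → (11,8,-5)
closes: descent 1, river 8
min |a| on river = 1

1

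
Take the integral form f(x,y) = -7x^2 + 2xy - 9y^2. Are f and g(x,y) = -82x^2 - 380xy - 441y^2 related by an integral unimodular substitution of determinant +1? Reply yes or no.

D₁ = -248, D₂ = -248
f is negative-definite; reduce −f:
−f: reduced (well bottom): (7,-2,9) with a≤c, −a<b≤a
flip sign back: reduced form of f is (-7,2,-9)
g is negative-definite; reduce −g:
−g: translate: b→52 (≡380 mod 164), so (82,380,441)→(82,52,9)
−g: flip: (82,52,9)→(9,-52,82)
−g: translate: b→2 (≡-52 mod 18), so (9,-52,82)→(9,2,7)
−g: flip: (9,2,7)→(7,-2,9)
−g: reduced (well bottom): (7,-2,9) with a≤c, −a<b≤a
flip sign back: reduced form of g is (-7,2,-9)
reduced forms (-7, 2, -9) vs (-7, 2, -9) ⇒ equivalent

yes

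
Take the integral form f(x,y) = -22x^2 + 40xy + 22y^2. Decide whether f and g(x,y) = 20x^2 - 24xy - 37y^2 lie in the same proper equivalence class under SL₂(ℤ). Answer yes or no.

D₁ = 3536, D₂ = 3536
river cycle of f (length 8): (22, 48, -14), (-14, 36, 40), (40, 44, -10), (-10, 56, 10), (10, 44, -40), (-40, 36, 14), (14, 48, -22), (-22, 40, 22)
river cycle of g (length 8): (-37, 24, 20), (20, 56, -5), (-5, 54, 31), (31, 8, -28), (-28, 48, 11), (11, 40, -44), (-44, 48, 7), (7, 50, -37)
cycles differ ⇒ inequivalent

no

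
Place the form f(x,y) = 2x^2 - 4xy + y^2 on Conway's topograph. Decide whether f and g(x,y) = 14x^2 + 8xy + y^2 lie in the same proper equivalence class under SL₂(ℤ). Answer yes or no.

D₁ = 8, D₂ = 8
river cycle of f (length 2): (1, 2, -1), (-1, 2, 1)
river cycle of g (length 2): (1, 2, -1), (-1, 2, 1)
cycles coincide ⇒ equivalent

yes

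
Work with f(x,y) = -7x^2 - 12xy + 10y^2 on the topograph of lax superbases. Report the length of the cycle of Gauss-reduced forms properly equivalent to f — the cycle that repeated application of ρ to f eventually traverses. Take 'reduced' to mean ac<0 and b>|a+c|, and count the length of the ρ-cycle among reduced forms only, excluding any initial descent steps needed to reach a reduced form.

D = 424, ⌊√D⌋ = 20
descent: ρ → (10,12,-7)  [lands on river]
river: ρ → (-7,16,6)
river: ρ → (6,20,-1)
river: ρ → (-1,20,6)
river: ρ → (6,16,-7)
river: ρ → (-7,12,10)
river: ρ → (10,8,-9)
river: ρ → (-9,10,9)
river: ρ → (9,8,-10)
river: ρ → (-10,12,7)
river: ρ → (7,16,-6)
river: ρ → (-6,20,1)
river: ρ → (1,20,-6)
river: ρ → (-6,16,7)
river: ρ → (7,12,-10)
river: ρ → (-10,8,9)
river: ρ → (9,10,-9)
river: ρ → (-9,8,10)
ρ-cycle length = 18 (tail of 1 descent step not counted)

18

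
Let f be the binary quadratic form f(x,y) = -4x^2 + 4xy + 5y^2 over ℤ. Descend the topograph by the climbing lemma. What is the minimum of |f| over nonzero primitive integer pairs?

river: ρ → (5,6,-3)
river: ρ → (-3,6,5)
river: ρ → (5,4,-4)
river: ρ → (-4,4,5)
closes: descent 0, river 4
min |a| on river = 3

3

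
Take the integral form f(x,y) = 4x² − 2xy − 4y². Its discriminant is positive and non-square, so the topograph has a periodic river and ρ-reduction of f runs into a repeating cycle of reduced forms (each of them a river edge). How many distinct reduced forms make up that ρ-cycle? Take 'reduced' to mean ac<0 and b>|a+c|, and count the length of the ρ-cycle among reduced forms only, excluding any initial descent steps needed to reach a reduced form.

D = 68, ⌊√D⌋ = 8
descent: ρ → (-4,2,4)  [lands on river]
river: ρ → (4,6,-2)
river: ρ → (-2,6,4)
river: ρ → (4,2,-4)
river: ρ → (-4,6,2)
river: ρ → (2,6,-4)
ρ-cycle length = 6 (tail of 1 descent step not counted)

6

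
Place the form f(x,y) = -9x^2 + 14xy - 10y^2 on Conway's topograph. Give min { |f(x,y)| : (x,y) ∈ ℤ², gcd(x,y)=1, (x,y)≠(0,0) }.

translate: b→4 (≡-14 mod 18), so (9,-14,10)→(9,4,5)
flip: (9,4,5)→(5,-4,9)
reduced (well bottom): (5,-4,9) with a≤c, −a<b≤a
well minimum |f| = |-5| = 5 (negative-definite)

5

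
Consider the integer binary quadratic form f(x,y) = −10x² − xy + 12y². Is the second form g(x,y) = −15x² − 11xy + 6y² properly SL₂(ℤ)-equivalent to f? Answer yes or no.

D₁ = 481, D₂ = 481
river cycle of f (length 30): (-10, 19, 3), (3, 17, -16), (-16, 15, 4), (4, 17, -12), (-12, 7, 9), (9, 11, -10), (-10, 9, 10), (10, 11, -9), (-9, 7, 12), (12, 17, -4), … (20 more)
river cycle of g (length 26): (6, 11, -15), (-15, 19, 2), (2, 21, -5), (-5, 19, 6), (6, 17, -8), (-8, 15, 8), (8, 17, -6), (-6, 19, 5), (5, 21, -2), (-2, 19, 15), … (16 more)
cycles differ ⇒ inequivalent

no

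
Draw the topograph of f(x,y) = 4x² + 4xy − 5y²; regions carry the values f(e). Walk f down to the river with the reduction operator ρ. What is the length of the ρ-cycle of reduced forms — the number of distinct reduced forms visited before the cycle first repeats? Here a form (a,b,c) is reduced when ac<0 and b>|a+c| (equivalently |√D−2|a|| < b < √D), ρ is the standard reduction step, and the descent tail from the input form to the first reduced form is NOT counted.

D = 96, ⌊√D⌋ = 9
river: ρ → (-5,6,3)
river: ρ → (3,6,-5)
river: ρ → (-5,4,4)
river: ρ → (4,4,-5)
ρ-cycle length = 4 (tail of 0 descent steps not counted)

4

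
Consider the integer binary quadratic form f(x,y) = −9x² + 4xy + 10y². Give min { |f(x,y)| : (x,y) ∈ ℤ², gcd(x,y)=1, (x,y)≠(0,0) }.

river: ρ → (10,16,-3)
river: ρ → (-3,14,15)
river: ρ → (15,16,-2)
river: ρ → (-2,16,15)
river: ρ → (15,14,-3)
river: ρ → (-3,16,10)
river: ρ → (10,4,-9)
river: ρ → (-9,14,5)
river: ρ → (5,16,-6)
river: ρ → (-6,8,13)
river: ρ → (13,18,-1)
river: ρ → (-1,18,13)
river: ρ → (13,8,-6)
river: ρ → (-6,16,5)
river: ρ → (5,14,-9)
river: ρ → (-9,4,10)
closes: descent 0, river 16
min |a| on river = 1

1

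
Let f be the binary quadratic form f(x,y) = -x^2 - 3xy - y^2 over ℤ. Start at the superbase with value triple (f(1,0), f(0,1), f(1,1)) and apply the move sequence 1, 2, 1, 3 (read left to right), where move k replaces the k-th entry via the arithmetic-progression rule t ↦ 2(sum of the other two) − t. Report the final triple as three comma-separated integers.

start (-1,-1,-5) = (f(1,0),f(0,1),f(1,1))
replace slot 1: 2·((-1)+(-5)) − (-1) = -11 → (-11,-1,-5)
replace slot 2: 2·((-11)+(-5)) − (-1) = -31 → (-11,-31,-5)
replace slot 1: 2·((-31)+(-5)) − (-11) = -61 → (-61,-31,-5)
replace slot 3: 2·((-61)+(-31)) − (-5) = -179 → (-61,-31,-179)

-61,-31,-179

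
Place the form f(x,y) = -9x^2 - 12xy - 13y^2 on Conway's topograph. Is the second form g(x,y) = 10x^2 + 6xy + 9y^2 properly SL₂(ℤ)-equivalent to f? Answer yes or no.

D₁ = -324, D₂ = -324
f is negative-definite; reduce −f:
−f: translate: b→-6 (≡12 mod 18), so (9,12,13)→(9,-6,10)
−f: reduced (well bottom): (9,-6,10) with a≤c, −a<b≤a
flip sign back: reduced form of f is (-9,6,-10)
g: flip: (10,6,9)→(9,-6,10)
g: reduced (well bottom): (9,-6,10) with a≤c, −a<b≤a
reduced forms (-9, 6, -10) vs (9, -6, 10) ⇒ inequivalent

no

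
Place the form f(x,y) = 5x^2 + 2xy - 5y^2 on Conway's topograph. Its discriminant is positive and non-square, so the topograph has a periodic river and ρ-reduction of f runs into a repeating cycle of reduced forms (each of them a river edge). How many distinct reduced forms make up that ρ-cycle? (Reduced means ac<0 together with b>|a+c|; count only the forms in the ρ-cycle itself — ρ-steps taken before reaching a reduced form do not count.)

D = 104, ⌊√D⌋ = 10
river: ρ → (-5,8,2)
river: ρ → (2,8,-5)
river: ρ → (-5,2,5)
river: ρ → (5,8,-2)
river: ρ → (-2,8,5)
river: ρ → (5,2,-5)
ρ-cycle length = 6 (tail of 0 descent steps not counted)

6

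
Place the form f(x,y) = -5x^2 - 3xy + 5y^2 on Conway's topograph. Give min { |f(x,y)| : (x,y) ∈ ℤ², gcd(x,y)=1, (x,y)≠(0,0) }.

descent: ρ → (5,3,-5)  [lands on river]
river: ρ → (-5,7,3)
river: ρ → (3,5,-7)
river: ρ → (-7,9,1)
river: ρ → (1,9,-7)
river: ρ → (-7,5,3)
river: ρ → (3,7,-5)
river: ρ → (-5,3,5)
river: ρ → (5,7,-3)
river: ρ → (-3,5,7)
river: ρ → (7,9,-1)
river: ρ → (-1,9,7)
river: ρ → (7,5,-3)
river: ρ → (-3,7,5)
closes: descent 1, river 14
min |a| on river = 1

1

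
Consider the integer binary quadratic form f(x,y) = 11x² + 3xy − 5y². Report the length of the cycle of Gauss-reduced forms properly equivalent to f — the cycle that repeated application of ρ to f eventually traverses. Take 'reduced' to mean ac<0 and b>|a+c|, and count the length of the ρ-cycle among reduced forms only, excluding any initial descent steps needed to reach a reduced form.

D = 229, ⌊√D⌋ = 15
descent: ρ → (-5,7,9)  [lands on river]
river: ρ → (9,11,-3)
river: ρ → (-3,13,5)
river: ρ → (5,7,-9)
river: ρ → (-9,11,3)
river: ρ → (3,13,-5)
ρ-cycle length = 6 (tail of 1 descent step not counted)

6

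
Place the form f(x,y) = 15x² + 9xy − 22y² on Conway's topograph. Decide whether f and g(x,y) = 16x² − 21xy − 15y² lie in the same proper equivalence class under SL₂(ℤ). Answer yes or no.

D₁ = 1401, D₂ = 1401
river cycle of f (length 48): (-22, 35, 2), (2, 37, -4), (-4, 35, 11), (11, 31, -10), (-10, 29, 14), (14, 27, -12), (-12, 21, 20), (20, 19, -13), (-13, 33, 6), (6, 27, -28), … (38 more)
river cycle of g (length 48): (-15, 21, 16), (16, 11, -20), (-20, 29, 7), (7, 27, -24), (-24, 21, 10), (10, 19, -26), (-26, 33, 3), (3, 33, -26), (-26, 19, 10), (10, 21, -24), … (38 more)
cycles differ ⇒ inequivalent

no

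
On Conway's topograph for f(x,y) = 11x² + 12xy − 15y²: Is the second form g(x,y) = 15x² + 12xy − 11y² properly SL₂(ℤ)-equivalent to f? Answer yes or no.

D₁ = 804, D₂ = 804
river cycle of f (length 14): (-15, 18, 8), (8, 14, -19), (-19, 24, 3), (3, 24, -19), (-19, 14, 8), (8, 18, -15), (-15, 12, 11), (11, 10, -16), (-16, 22, 5), (5, 28, -1), … (4 more)
river cycle of g (length 14): (-11, 10, 16), (16, 22, -5), (-5, 28, 1), (1, 28, -5), (-5, 22, 16), (16, 10, -11), (-11, 12, 15), (15, 18, -8), (-8, 14, 19), (19, 24, -3), … (4 more)
cycles differ ⇒ inequivalent

no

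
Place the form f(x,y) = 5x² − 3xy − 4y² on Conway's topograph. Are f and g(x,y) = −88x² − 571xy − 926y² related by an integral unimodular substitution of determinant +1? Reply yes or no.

D₁ = 89, D₂ = 89
river cycle of f (length 14): (-4, 3, 5), (5, 7, -2), (-2, 9, 1), (1, 9, -2), (-2, 7, 5), (5, 3, -4), (-4, 5, 4), (4, 3, -5), (-5, 7, 2), (2, 9, -1), … (4 more)
river cycle of g (length 14): (-5, 3, 4), (4, 5, -4), (-4, 3, 5), (5, 7, -2), (-2, 9, 1), (1, 9, -2), (-2, 7, 5), (5, 3, -4), (-4, 5, 4), (4, 3, -5), … (4 more)
cycles coincide ⇒ equivalent

yes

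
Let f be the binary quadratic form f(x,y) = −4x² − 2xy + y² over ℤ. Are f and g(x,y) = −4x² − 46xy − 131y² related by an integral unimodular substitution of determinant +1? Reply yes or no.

D₁ = 20, D₂ = 20
river cycle of f (length 2): (1, 4, -1), (-1, 4, 1)
river cycle of g (length 2): (1, 4, -1), (-1, 4, 1)
cycles coincide ⇒ equivalent

yes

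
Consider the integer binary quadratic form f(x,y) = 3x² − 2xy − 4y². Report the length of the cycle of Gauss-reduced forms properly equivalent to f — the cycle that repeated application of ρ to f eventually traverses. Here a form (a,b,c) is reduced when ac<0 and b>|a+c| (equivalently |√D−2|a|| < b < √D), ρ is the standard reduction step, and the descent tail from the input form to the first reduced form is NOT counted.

D = 52, ⌊√D⌋ = 7
descent: ρ → (-4,2,3)  [lands on river]
river: ρ → (3,4,-3)
river: ρ → (-3,2,4)
river: ρ → (4,6,-1)
river: ρ → (-1,6,4)
river: ρ → (4,2,-3)
river: ρ → (-3,4,3)
river: ρ → (3,2,-4)
river: ρ → (-4,6,1)
river: ρ → (1,6,-4)
ρ-cycle length = 10 (tail of 1 descent step not counted)

10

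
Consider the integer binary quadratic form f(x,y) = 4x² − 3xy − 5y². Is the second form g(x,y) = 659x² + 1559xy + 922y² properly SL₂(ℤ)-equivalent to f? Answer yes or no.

D₁ = 89, D₂ = 89
river cycle of f (length 14): (-5, 3, 4), (4, 5, -4), (-4, 3, 5), (5, 7, -2), (-2, 9, 1), (1, 9, -2), (-2, 7, 5), (5, 3, -4), (-4, 5, 4), (4, 3, -5), … (4 more)
river cycle of g (length 14): (4, 5, -4), (-4, 3, 5), (5, 7, -2), (-2, 9, 1), (1, 9, -2), (-2, 7, 5), (5, 3, -4), (-4, 5, 4), (4, 3, -5), (-5, 7, 2), … (4 more)
cycles coincide ⇒ equivalent

yes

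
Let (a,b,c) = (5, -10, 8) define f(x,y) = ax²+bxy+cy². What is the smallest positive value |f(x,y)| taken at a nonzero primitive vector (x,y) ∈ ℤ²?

translate: b→0 (≡-10 mod 10), so (5,-10,8)→(5,0,3)
flip: (5,0,3)→(3,0,5)
reduced (well bottom): (3,0,5) with a≤c, −a<b≤a
well minimum = a = 3

3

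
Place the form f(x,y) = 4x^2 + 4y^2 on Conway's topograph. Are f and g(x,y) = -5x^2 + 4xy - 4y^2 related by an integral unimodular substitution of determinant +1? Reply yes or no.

D₁ = -64, D₂ = -64
f: reduced (well bottom): (4,0,4) with a≤c, −a<b≤a
g is negative-definite; reduce −g:
−g: flip: (5,-4,4)→(4,4,5)
−g: reduced (well bottom): (4,4,5) with a≤c, −a<b≤a
flip sign back: reduced form of g is (-4,-4,-5)
reduced forms (4, 0, 4) vs (-4, -4, -5) ⇒ inequivalent

no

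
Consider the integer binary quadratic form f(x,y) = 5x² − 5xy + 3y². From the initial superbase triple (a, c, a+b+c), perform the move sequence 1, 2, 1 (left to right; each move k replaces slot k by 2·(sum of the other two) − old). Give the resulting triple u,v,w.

start (5,3,3) = (f(1,0),f(0,1),f(1,1))
replace slot 1: 2·(3+3) − 5 = 7 → (7,3,3)
replace slot 2: 2·(7+3) − 3 = 17 → (7,17,3)
replace slot 1: 2·(17+3) − 7 = 33 → (33,17,3)

33,17,3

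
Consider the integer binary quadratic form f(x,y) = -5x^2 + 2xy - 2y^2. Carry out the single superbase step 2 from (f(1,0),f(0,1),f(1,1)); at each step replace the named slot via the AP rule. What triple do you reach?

start (-5,-2,-5) = (f(1,0),f(0,1),f(1,1))
replace slot 2: 2·((-5)+(-5)) − (-2) = -18 → (-5,-18,-5)

-5,-18,-5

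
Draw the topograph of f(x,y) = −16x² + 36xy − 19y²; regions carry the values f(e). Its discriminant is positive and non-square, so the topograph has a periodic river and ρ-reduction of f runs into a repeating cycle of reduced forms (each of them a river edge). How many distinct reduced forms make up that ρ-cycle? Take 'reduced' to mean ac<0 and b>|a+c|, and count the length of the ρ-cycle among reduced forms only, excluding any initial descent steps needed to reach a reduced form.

D = 80, ⌊√D⌋ = 8
descent: ρ → (-19,2,1)
descent: ρ → (1,8,-4)  [lands on river]
river: ρ → (-4,8,1)
ρ-cycle length = 2 (tail of 2 descent steps not counted)

2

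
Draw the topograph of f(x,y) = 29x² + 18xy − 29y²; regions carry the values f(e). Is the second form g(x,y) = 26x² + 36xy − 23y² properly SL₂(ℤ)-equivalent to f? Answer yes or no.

D₁ = 3688, D₂ = 3688
river cycle of f (length 34): (-29, 40, 18), (18, 32, -37), (-37, 42, 13), (13, 36, -46), (-46, 56, 3), (3, 58, -27), (-27, 50, 11), (11, 60, -2), (-2, 60, 11), (11, 50, -27), … (24 more)
river cycle of g (length 38): (-23, 56, 6), (6, 52, -41), (-41, 30, 17), (17, 38, -33), (-33, 28, 22), (22, 60, -1), (-1, 60, 22), (22, 28, -33), (-33, 38, 17), (17, 30, -41), … (28 more)
cycles differ ⇒ inequivalent

no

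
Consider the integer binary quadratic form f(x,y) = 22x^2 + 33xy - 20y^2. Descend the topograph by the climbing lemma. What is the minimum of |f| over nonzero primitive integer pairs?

river: ρ → (-20,47,8)
river: ρ → (8,49,-14)
river: ρ → (-14,35,29)
river: ρ → (29,23,-20)
river: ρ → (-20,17,32)
river: ρ → (32,47,-5)
river: ρ → (-5,53,2)
river: ρ → (2,51,-31)
river: ρ → (-31,11,22)
river: ρ → (22,33,-20)
closes: descent 0, river 10
min |a| on river = 2

2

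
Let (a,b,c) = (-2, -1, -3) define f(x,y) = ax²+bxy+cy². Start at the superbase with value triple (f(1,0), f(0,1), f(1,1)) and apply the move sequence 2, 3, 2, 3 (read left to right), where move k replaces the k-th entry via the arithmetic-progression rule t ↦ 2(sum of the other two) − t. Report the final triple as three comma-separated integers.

start (-2,-3,-6) = (f(1,0),f(0,1),f(1,1))
replace slot 2: 2·((-2)+(-6)) − (-3) = -13 → (-2,-13,-6)
replace slot 3: 2·((-2)+(-13)) − (-6) = -24 → (-2,-13,-24)
replace slot 2: 2·((-2)+(-24)) − (-13) = -39 → (-2,-39,-24)
replace slot 3: 2·((-2)+(-39)) − (-24) = -58 → (-2,-39,-58)

-2,-39,-58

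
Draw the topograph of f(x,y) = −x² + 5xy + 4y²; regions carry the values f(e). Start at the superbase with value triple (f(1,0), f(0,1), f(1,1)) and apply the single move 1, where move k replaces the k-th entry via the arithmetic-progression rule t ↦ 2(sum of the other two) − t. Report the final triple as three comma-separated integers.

start (-1,4,8) = (f(1,0),f(0,1),f(1,1))
replace slot 1: 2·(4+8) − (-1) = 25 → (25,4,8)

25,4,8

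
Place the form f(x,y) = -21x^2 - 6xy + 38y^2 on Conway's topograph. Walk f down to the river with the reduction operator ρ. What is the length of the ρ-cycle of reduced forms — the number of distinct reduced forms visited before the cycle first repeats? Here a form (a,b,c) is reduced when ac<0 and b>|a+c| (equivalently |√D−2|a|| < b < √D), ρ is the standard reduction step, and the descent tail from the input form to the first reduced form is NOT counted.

D = 3228, ⌊√D⌋ = 56
descent: ρ → (38,6,-21)
descent: ρ → (-21,36,23)  [lands on river]
river: ρ → (23,56,-1)
river: ρ → (-1,56,23)
river: ρ → (23,36,-21)
river: ρ → (-21,48,11)
river: ρ → (11,40,-37)
river: ρ → (-37,34,14)
river: ρ → (14,50,-13)
river: ρ → (-13,54,6)
river: ρ → (6,54,-13)
river: ρ → (-13,50,14)
river: ρ → (14,34,-37)
river: ρ → (-37,40,11)
river: ρ → (11,48,-21)
ρ-cycle length = 14 (tail of 2 descent steps not counted)

14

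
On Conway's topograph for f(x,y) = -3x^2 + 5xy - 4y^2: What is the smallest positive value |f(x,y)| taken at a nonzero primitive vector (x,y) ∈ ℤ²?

translate: b→1 (≡-5 mod 6), so (3,-5,4)→(3,1,2)
flip: (3,1,2)→(2,-1,3)
reduced (well bottom): (2,-1,3) with a≤c, −a<b≤a
well minimum |f| = |-2| = 2 (negative-definite)

2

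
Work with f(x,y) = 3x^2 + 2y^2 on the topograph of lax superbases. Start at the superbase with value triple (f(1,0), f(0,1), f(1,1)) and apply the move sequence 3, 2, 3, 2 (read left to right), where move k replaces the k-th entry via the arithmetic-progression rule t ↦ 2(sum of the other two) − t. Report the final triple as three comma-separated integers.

start (3,2,5) = (f(1,0),f(0,1),f(1,1))
replace slot 3: 2·(3+2) − 5 = 5 → (3,2,5)
replace slot 2: 2·(3+5) − 2 = 14 → (3,14,5)
replace slot 3: 2·(3+14) − 5 = 29 → (3,14,29)
replace slot 2: 2·(3+29) − 14 = 50 → (3,50,29)

3,50,29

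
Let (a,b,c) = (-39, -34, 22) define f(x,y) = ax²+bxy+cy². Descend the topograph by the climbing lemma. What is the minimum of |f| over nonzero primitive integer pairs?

descent: ρ → (22,34,-39)  [lands on river]
river: ρ → (-39,44,17)
river: ρ → (17,58,-18)
river: ρ → (-18,50,29)
river: ρ → (29,66,-2)
river: ρ → (-2,66,29)
river: ρ → (29,50,-18)
river: ρ → (-18,58,17)
river: ρ → (17,44,-39)
river: ρ → (-39,34,22)
river: ρ → (22,54,-19)
river: ρ → (-19,60,13)
river: ρ → (13,44,-51)
river: ρ → (-51,58,6)
river: ρ → (6,62,-31)
river: ρ → (-31,62,6)
river: ρ → (6,58,-51)
river: ρ → (-51,44,13)
river: ρ → (13,60,-19)
river: ρ → (-19,54,22)
closes: descent 1, river 20
min |a| on river = 2

2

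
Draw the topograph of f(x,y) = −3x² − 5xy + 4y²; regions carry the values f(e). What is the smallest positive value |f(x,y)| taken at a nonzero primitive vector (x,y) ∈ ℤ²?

descent: ρ → (4,5,-3)  [lands on river]
river: ρ → (-3,7,2)
river: ρ → (2,5,-6)
river: ρ → (-6,7,1)
river: ρ → (1,7,-6)
river: ρ → (-6,5,2)
river: ρ → (2,7,-3)
river: ρ → (-3,5,4)
river: ρ → (4,3,-4)
river: ρ → (-4,5,3)
river: ρ → (3,7,-2)
river: ρ → (-2,5,6)
river: ρ → (6,7,-1)
river: ρ → (-1,7,6)
river: ρ → (6,5,-2)
river: ρ → (-2,7,3)
river: ρ → (3,5,-4)
river: ρ → (-4,3,4)
closes: descent 1, river 18
min |a| on river = 1

1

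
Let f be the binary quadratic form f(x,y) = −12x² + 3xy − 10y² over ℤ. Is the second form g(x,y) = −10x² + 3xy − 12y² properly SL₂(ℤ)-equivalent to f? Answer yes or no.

D₁ = -471, D₂ = -471
f is negative-definite; reduce −f:
−f: flip: (12,-3,10)→(10,3,12)
−f: reduced (well bottom): (10,3,12) with a≤c, −a<b≤a
flip sign back: reduced form of f is (-10,-3,-12)
g is negative-definite; reduce −g:
−g: reduced (well bottom): (10,-3,12) with a≤c, −a<b≤a
flip sign back: reduced form of g is (-10,3,-12)
reduced forms (-10, -3, -12) vs (-10, 3, -12) ⇒ inequivalent

no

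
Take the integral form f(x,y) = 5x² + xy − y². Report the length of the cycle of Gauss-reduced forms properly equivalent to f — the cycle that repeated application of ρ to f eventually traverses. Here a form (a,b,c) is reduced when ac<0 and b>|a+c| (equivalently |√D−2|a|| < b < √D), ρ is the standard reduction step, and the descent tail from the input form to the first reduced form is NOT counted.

D = 21, ⌊√D⌋ = 4
descent: ρ → (-1,3,3)  [lands on river]
river: ρ → (3,3,-1)
ρ-cycle length = 2 (tail of 1 descent step not counted)

2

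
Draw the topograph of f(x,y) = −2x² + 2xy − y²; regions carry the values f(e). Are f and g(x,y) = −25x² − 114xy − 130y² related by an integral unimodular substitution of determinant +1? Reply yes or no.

D₁ = -4, D₂ = -4
f is negative-definite; reduce −f:
−f: translate: b→2 (≡-2 mod 4), so (2,-2,1)→(2,2,1)
−f: flip: (2,2,1)→(1,-2,2)
−f: translate: b→0 (≡-2 mod 2), so (1,-2,2)→(1,0,1)
−f: reduced (well bottom): (1,0,1) with a≤c, −a<b≤a
flip sign back: reduced form of f is (-1,0,-1)
g is negative-definite; reduce −g:
−g: translate: b→14 (≡114 mod 50), so (25,114,130)→(25,14,2)
−g: flip: (25,14,2)→(2,-14,25)
−g: translate: b→2 (≡-14 mod 4), so (2,-14,25)→(2,2,1)
−g: flip: (2,2,1)→(1,-2,2)
−g: translate: b→0 (≡-2 mod 2), so (1,-2,2)→(1,0,1)
−g: reduced (well bottom): (1,0,1) with a≤c, −a<b≤a
flip sign back: reduced form of g is (-1,0,-1)
reduced forms (-1, 0, -1) vs (-1, 0, -1) ⇒ equivalent

yes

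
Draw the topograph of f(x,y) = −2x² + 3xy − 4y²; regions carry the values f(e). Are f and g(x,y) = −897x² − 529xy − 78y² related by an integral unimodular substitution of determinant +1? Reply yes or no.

D₁ = -23, D₂ = -23
f is negative-definite; reduce −f:
−f: translate: b→1 (≡-3 mod 4), so (2,-3,4)→(2,1,3)
−f: reduced (well bottom): (2,1,3) with a≤c, −a<b≤a
flip sign back: reduced form of f is (-2,-1,-3)
g is negative-definite; reduce −g:
−g: flip: (897,529,78)→(78,-529,897)
−g: translate: b→-61 (≡-529 mod 156), so (78,-529,897)→(78,-61,12)
−g: flip: (78,-61,12)→(12,61,78)
−g: translate: b→-11 (≡61 mod 24), so (12,61,78)→(12,-11,3)
−g: flip: (12,-11,3)→(3,11,12)
−g: translate: b→-1 (≡11 mod 6), so (3,11,12)→(3,-1,2)
−g: flip: (3,-1,2)→(2,1,3)
−g: reduced (well bottom): (2,1,3) with a≤c, −a<b≤a
flip sign back: reduced form of g is (-2,-1,-3)
reduced forms (-2, -1, -3) vs (-2, -1, -3) ⇒ equivalent

yes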